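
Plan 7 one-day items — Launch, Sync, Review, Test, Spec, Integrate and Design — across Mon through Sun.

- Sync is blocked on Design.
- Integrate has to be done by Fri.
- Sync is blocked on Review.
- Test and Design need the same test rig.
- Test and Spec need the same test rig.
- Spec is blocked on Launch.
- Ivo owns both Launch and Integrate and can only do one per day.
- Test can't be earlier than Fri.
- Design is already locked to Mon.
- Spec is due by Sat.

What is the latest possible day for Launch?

Fri

Downstream work caps Launch at Fri.
Launch at Fri is achievable: Design in Mon; Sync in Tue; Integrate in Mon; Review in Mon; Spec in Sat; Test in Fri; Launch in Fri.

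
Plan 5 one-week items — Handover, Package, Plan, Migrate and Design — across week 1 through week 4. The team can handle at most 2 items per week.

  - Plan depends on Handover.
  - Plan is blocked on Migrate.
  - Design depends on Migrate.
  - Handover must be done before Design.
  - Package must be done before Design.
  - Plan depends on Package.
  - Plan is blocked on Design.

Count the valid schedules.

Splitting on Handover: it can be week 1 (3), week 2 (3). Listing each branch's schedules as (Package, Plan, Migrate, Design) by week number:
Handover=week 1: (1,4,2,3) (2,4,1,3) (2,4,2,3) — 3.
Handover=week 2: (1,4,1,3) (1,4,2,3) (2,4,1,3) — 3.
Summing: 3 + 3 = 6.

6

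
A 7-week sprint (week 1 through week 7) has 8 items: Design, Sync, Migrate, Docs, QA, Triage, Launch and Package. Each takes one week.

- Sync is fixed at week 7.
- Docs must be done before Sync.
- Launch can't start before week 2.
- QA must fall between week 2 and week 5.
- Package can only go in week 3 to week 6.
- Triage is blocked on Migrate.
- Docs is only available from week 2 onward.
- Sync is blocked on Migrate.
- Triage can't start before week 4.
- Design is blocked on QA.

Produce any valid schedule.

Docs=week 2; Design=week 3; Launch=week 2; Triage=week 4; Package=week 3; Sync=week 7; Migrate=week 1; QA=week 2

Checking: Migrate(week 1) before Triage(week 4); Docs(week 2) before Sync(week 7); QA(week 2) before Design(week 3); Migrate(week 1) before Sync(week 7); Package=week 3 in [week 3,week 6]; QA=week 2 in [week 2,week 5]; Sync=week 7 in [week 7,week 7]; Docs=week 2 in [week 2,week 7]; Launch=week 2 in [week 2,week 7]; Triage=week 4 in [week 4,week 7].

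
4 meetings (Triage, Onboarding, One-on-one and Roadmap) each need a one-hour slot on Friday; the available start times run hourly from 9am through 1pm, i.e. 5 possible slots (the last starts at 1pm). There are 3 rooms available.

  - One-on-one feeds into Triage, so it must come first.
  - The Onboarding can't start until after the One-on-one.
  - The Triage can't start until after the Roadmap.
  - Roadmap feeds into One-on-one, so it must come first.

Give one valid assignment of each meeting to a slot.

Roadmap=9am, Triage=11am, Onboarding=11am, One-on-one=10am

Checking: Roadmap(9am) before Triage(11am); One-on-one(10am) before Onboarding(11am); Roadmap(9am) before One-on-one(10am); One-on-one(10am) before Triage(11am); max 2 per slot (cap 3).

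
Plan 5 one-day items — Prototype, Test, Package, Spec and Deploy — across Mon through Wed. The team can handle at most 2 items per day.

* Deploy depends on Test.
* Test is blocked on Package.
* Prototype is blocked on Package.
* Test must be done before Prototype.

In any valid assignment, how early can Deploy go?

Wed

Precedence pushes Deploy to at least Wed.
Deploy at Wed is achievable: Deploy -> Wed; Prototype -> Wed; Package -> Mon; Test -> Tue; Spec -> Mon.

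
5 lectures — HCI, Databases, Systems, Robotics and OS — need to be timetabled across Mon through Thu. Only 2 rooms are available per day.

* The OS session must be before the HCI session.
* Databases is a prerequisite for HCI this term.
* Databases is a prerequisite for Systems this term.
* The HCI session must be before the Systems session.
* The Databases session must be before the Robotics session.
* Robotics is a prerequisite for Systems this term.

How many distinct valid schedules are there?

9

Splitting on HCI: it can be Tue (3), Wed (6). Listing each branch's schedules as (Databases, Systems, Robotics, OS):
HCI=Tue: (Mon,Wed,Tue,Mon) (Mon,Thu,Tue,Mon) (Mon,Thu,Wed,Mon) — 3.
HCI=Wed: (Mon,Thu,Tue,Mon) (Mon,Thu,Tue,Tue) (Mon,Thu,Wed,Mon) (Mon,Thu,Wed,Tue) (Tue,Thu,Wed,Mon) (Tue,Thu,Wed,Tue) — 6.
Summing: 3 + 6 = 9.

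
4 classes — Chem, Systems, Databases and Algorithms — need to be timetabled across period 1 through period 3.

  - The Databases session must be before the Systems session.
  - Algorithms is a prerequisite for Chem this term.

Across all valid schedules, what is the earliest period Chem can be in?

Precedence pushes Chem to at least period 2.
Chem at period 2 is achievable: Databases in period 1; Chem in period 2; Algorithms in period 1; Systems in period 2.

period 2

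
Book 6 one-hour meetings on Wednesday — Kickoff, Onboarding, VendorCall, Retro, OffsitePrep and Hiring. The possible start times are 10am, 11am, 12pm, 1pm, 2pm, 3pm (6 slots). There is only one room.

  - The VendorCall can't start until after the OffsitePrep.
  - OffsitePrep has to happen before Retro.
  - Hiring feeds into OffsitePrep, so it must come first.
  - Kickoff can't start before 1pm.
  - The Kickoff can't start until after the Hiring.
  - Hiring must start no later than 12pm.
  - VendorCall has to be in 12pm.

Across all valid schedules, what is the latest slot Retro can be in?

3pm

Precedence pushes Retro to at least 12pm.
Retro at 3pm is achievable: VendorCall -> 12pm; Onboarding -> 2pm; Hiring -> 10am; OffsitePrep -> 11am; Kickoff -> 1pm; Retro -> 3pm.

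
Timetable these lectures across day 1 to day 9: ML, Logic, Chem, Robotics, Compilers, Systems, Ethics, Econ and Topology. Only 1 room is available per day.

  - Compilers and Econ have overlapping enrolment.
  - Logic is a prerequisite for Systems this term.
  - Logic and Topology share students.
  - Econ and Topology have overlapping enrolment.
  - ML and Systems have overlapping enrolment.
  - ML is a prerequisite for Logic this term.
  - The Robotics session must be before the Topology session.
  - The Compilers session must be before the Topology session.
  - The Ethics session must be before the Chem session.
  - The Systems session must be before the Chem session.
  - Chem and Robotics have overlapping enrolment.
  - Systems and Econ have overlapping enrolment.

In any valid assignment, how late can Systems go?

day 8

Precedence pushes Systems to at least day 3; downstream work caps Systems at day 8.
Systems at day 8 is achievable: Logic -> day 2, Chem -> day 9, Compilers -> day 4, Ethics -> day 6, Econ -> day 7, Topology -> day 5, Systems -> day 8, Robotics -> day 3, ML -> day 1.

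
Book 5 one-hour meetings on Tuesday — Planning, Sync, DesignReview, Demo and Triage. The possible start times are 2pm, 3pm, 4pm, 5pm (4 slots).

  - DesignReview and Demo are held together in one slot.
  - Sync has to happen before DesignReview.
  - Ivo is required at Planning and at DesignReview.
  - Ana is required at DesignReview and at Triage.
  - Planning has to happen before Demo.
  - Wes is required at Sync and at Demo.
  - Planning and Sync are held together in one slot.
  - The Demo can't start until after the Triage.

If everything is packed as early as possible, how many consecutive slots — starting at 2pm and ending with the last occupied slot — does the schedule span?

2

The precedence chain requires at least 2 distinct slots.
2 works (last occupied slot: 3pm): for example DesignReview in 3pm; Demo in 3pm; Triage in 2pm; Planning in 2pm; Sync in 2pm.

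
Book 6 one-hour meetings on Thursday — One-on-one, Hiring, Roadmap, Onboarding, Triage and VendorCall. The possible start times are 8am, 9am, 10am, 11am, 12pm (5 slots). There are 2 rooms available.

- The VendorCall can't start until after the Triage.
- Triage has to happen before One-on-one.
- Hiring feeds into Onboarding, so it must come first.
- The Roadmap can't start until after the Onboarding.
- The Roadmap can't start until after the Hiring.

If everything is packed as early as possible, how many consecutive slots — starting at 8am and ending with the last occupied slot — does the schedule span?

3 slots

The precedence chain requires at least 3 distinct slots.
With at most 2 per slot and 6 meetings, at least 3 slots are needed.
3 works (last occupied slot: 10am): for example Hiring -> 8am, VendorCall -> 10am, One-on-one -> 9am, Roadmap -> 10am, Onboarding -> 9am, Triage -> 8am.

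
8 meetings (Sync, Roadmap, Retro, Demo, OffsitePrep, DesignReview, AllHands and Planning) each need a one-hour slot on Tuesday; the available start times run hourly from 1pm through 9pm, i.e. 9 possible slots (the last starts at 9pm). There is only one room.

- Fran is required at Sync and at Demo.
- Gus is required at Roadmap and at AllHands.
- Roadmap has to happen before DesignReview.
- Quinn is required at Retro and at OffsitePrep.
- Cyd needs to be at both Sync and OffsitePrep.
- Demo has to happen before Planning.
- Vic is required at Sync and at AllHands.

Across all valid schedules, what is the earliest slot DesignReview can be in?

2pm

Precedence pushes DesignReview to at least 2pm.
DesignReview at 2pm is achievable: Planning -> 4pm, Sync -> 5pm, OffsitePrep -> 7pm, Demo -> 3pm, AllHands -> 8pm, Retro -> 6pm, Roadmap -> 1pm, DesignReview -> 2pm.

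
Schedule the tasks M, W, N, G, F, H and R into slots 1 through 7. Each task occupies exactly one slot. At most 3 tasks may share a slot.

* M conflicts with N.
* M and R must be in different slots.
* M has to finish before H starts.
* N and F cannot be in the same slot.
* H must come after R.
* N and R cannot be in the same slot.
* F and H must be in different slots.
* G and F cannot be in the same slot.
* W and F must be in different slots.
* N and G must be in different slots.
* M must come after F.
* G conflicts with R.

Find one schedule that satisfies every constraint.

F -> 1; W -> 2; G -> 2; R -> 1; N -> 3; H -> 3; M -> 2

Checking: F(1) before M(2); M(2) before H(3); R(1) before H(3); N(3) != F(1); M(2) != R(1); F(1) != H(3); G(2) != F(1); W(2) != F(1); N(3) != G(2); G(2) != R(1); N(3) != R(1); M(2) != N(3); max 3 per slot (cap 3).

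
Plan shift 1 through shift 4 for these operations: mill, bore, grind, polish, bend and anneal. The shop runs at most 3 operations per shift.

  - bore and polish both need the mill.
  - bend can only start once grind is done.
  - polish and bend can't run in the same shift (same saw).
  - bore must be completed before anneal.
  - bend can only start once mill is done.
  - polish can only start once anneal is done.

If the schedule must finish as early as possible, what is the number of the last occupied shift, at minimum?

The precedence chain requires at least 3 distinct shifts.
With at most 3 per shift and 6 operations, at least 2 shifts are needed.
3 works (last occupied shift: shift 3): for example anneal -> shift 2, bore -> shift 1, grind -> shift 1, polish -> shift 3, mill -> shift 1, bend -> shift 2.

3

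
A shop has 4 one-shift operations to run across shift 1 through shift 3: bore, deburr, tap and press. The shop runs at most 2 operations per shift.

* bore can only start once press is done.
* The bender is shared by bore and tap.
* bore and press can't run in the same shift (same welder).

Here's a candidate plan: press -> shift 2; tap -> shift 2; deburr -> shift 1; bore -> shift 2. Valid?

Invalid. The shop runs at most 2 operations per shift.

The shop runs at most 2 operations per shift — violated.
bore and press can't run in the same shift (same welder) — violated.
bore can only start once press is done — violated.
The bender is shared by bore and tap — violated.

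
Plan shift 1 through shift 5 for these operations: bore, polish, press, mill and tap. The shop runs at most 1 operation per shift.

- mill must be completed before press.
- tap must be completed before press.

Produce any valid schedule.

tap in shift 2; polish in shift 5; press in shift 3; bore in shift 4; mill in shift 1

Checking: mill(shift 1) before press(shift 3); tap(shift 2) before press(shift 3); max 1 per shift (cap 1).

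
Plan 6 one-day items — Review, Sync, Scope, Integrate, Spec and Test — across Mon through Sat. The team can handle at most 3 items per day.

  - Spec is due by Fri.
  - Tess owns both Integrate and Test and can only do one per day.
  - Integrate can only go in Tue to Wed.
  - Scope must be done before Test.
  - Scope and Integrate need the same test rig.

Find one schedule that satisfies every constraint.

Sync=Tue; Spec=Mon; Review=Mon; Test=Wed; Integrate=Tue; Scope=Mon

Checking: Scope(Mon) before Test(Wed); Scope(Mon) != Integrate(Tue); Integrate(Tue) != Test(Wed); Spec=Mon in [Mon,Fri]; Integrate=Tue in [Tue,Wed]; max 3 per day (cap 3).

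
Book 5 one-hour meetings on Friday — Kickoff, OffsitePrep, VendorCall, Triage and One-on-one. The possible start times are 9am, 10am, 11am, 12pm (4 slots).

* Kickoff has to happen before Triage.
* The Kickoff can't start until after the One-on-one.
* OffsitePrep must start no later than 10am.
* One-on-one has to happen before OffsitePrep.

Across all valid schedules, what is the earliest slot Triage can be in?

11am

Precedence pushes Triage to at least 11am.
Triage at 11am is achievable: Kickoff in 10am, VendorCall in 9am, Triage in 11am, One-on-one in 9am, OffsitePrep in 10am.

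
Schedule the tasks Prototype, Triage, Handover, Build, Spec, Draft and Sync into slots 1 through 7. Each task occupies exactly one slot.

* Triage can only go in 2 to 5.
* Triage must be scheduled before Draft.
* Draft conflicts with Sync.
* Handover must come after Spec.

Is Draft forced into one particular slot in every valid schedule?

Draft can be 3 (e.g. Sync in 1; Spec in 1; Draft in 3; Prototype in 1; Build in 1; Handover in 2; Triage in 2) or 4 (e.g. Triage=2; Handover=2; Spec=1; Draft=4; Prototype=1; Build=1; Sync=1).

No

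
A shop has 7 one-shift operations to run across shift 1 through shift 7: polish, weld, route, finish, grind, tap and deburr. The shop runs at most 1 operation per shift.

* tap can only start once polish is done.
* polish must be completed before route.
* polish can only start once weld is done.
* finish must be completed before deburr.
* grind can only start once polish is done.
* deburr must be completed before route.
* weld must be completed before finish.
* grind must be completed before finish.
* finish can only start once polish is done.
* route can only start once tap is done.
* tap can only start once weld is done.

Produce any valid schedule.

tap -> shift 5; route -> shift 7; polish -> shift 2; grind -> shift 3; deburr -> shift 6; weld -> shift 1; finish -> shift 4

Checking: polish(shift 2) before route(shift 7); tap(shift 5) before route(shift 7); finish(shift 4) before deburr(shift 6); weld(shift 1) before finish(shift 4); grind(shift 3) before finish(shift 4); weld(shift 1) before tap(shift 5); polish(shift 2) before finish(shift 4); polish(shift 2) before tap(shift 5); polish(shift 2) before grind(shift 3); weld(shift 1) before polish(shift 2); deburr(shift 6) before route(shift 7); max 1 per shift (cap 1).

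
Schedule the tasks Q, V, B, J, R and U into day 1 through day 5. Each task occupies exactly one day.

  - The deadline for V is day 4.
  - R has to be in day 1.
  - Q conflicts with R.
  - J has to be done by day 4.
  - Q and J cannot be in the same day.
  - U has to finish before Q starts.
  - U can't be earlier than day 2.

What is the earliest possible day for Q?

day 3

Precedence pushes Q to at least day 3.
Q at day 3 is achievable: B in day 1, V in day 1, R in day 1, Q in day 3, U in day 2, J in day 1.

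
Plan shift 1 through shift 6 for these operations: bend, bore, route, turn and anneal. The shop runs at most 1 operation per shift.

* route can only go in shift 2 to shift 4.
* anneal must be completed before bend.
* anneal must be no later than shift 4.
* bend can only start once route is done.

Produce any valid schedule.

bend in shift 3, bore in shift 4, route in shift 2, anneal in shift 1, turn in shift 5

Checking: route(shift 2) before bend(shift 3); anneal(shift 1) before bend(shift 3); route=shift 2 in [shift 2,shift 4]; anneal=shift 1 in [shift 1,shift 4]; max 1 per shift (cap 1).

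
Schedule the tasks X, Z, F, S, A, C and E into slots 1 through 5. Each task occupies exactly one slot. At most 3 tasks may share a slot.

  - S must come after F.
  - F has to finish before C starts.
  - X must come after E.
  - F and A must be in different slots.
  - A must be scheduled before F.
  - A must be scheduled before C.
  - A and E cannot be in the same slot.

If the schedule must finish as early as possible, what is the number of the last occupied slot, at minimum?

3

The precedence chain requires at least 3 distinct slots.
With at most 3 per slot and 7 tasks, at least 3 slots are needed.
3 works (last occupied slot: 3): for example Z=1; F=2; C=3; X=3; S=3; E=2; A=1.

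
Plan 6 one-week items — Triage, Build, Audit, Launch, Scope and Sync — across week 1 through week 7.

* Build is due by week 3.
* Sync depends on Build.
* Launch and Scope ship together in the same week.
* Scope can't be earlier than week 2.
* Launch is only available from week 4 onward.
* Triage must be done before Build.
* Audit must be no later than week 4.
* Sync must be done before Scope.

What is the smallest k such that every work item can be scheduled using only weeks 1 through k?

The precedence chain requires at least 4 distinct weeks.
4 works (last occupied week: week 4): for example Launch in week 4; Sync in week 3; Audit in week 1; Scope in week 4; Triage in week 1; Build in week 2.

4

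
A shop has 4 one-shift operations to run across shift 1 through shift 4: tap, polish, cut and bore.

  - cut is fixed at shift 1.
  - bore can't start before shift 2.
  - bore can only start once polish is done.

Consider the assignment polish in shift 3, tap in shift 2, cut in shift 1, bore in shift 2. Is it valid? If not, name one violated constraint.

bore can only start once polish is done — violated.
bore can't start before shift 2 — holds.
cut is fixed at shift 1 — holds.

No — it violates: bore can only start once polish is done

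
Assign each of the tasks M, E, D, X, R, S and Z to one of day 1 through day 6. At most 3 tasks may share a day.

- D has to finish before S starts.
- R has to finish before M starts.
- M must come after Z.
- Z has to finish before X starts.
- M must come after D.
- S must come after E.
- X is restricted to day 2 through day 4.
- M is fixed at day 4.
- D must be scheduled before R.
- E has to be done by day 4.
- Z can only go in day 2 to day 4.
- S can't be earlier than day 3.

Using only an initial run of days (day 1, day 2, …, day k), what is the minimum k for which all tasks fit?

The precedence chain requires at least 3 distinct days.
With at most 3 per day and 7 tasks, at least 3 days are needed.
M can't be placed before day 4, so the schedule must run through at least day 4.
4 works (last occupied day: day 4): for example S=day 3; E=day 1; X=day 3; Z=day 2; D=day 1; R=day 2; M=day 4.

4 days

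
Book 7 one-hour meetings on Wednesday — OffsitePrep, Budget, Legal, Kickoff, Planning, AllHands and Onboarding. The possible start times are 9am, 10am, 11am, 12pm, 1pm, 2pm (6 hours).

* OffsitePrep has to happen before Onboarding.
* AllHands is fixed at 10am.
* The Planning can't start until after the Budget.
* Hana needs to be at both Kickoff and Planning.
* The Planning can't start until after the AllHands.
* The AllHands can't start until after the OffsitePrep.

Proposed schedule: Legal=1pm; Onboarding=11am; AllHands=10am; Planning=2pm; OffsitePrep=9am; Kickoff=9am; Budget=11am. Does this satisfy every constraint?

Yes

The Planning can't start until after the Budget — holds.
AllHands is fixed at 10am — holds.
The AllHands can't start until after the OffsitePrep — holds.
OffsitePrep has to happen before Onboarding — holds.
The Planning can't start until after the AllHands — holds.
Hana needs to be at both Kickoff and Planning — holds.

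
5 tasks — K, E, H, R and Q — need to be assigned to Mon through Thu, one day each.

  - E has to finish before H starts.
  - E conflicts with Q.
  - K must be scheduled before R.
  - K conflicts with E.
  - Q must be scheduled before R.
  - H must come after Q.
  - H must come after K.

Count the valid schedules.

25

Splitting on K: it can be Mon (12), Tue (9), Wed (4). Listing each branch's schedules as (E, H, R, Q):
K=Mon: (Tue,Wed,Tue,Mon) (Tue,Wed,Wed,Mon) (Tue,Wed,Thu,Mon) (Tue,Thu,Tue,Mon) (Tue,Thu,Wed,Mon) (Tue,Thu,Thu,Mon) (Tue,Thu,Thu,Wed) (Wed,Thu,Tue,Mon) (Wed,Thu,Wed,Mon) (Wed,Thu,Wed,Tue) (Wed,Thu,Thu,Mon) (Wed,Thu,Thu,Tue) — 12.
K=Tue: (Mon,Wed,Wed,Tue) (Mon,Wed,Thu,Tue) (Mon,Thu,Wed,Tue) (Mon,Thu,Thu,Tue) (Mon,Thu,Thu,Wed) (Wed,Thu,Wed,Mon) (Wed,Thu,Wed,Tue) (Wed,Thu,Thu,Mon) (Wed,Thu,Thu,Tue) — 9.
K=Wed: (Mon,Thu,Thu,Tue) (Mon,Thu,Thu,Wed) (Tue,Thu,Thu,Mon) (Tue,Thu,Thu,Wed) — 4.
Summing: 12 + 9 + 4 = 25.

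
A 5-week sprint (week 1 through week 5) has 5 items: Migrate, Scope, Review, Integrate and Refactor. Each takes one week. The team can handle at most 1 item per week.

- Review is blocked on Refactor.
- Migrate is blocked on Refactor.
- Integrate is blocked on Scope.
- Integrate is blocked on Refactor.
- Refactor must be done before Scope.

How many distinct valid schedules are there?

Splitting on Migrate: it can be week 2 (3), week 3 (3), week 4 (3), week 5 (3). Listing each branch's schedules as (Scope, Review, Integrate, Refactor) by week number:
Migrate=week 2: (3,4,5,1) (3,5,4,1) (4,3,5,1) — 3.
Migrate=week 3: (2,4,5,1) (2,5,4,1) (4,2,5,1) — 3.
Migrate=week 4: (2,3,5,1) (2,5,3,1) (3,2,5,1) — 3.
Migrate=week 5: (2,3,4,1) (2,4,3,1) (3,2,4,1) — 3.
Summing: 3 + 3 + 3 + 3 = 12.

12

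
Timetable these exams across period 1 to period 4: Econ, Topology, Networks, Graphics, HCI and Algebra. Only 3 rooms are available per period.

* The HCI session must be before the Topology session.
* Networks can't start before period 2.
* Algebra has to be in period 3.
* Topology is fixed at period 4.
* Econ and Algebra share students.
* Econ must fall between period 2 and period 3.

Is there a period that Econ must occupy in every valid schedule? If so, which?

Econ's window is period 2–period 3.
Algebra is fixed at period 3, and Econ can't share a period with Algebra.
So Econ must be period 2.

period 2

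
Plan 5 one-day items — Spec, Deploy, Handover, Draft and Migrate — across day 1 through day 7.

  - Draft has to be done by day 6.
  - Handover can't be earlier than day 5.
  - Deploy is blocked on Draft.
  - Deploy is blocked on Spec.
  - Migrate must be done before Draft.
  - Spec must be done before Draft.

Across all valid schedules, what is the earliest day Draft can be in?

day 2

Precedence pushes Draft to at least day 2; Draft's own window allows nothing later than day 6.
Draft at day 2 is achievable: Handover=day 5, Migrate=day 1, Draft=day 2, Spec=day 1, Deploy=day 3.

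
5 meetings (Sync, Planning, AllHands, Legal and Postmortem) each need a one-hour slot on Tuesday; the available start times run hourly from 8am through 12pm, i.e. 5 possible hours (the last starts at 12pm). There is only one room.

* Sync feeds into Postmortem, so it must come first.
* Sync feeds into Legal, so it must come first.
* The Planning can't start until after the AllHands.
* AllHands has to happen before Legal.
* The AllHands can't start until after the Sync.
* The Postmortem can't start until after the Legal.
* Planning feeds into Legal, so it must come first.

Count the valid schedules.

1

Enumerating: Planning in 10am; Sync in 8am; Legal in 11am; AllHands in 9am; Postmortem in 12pm.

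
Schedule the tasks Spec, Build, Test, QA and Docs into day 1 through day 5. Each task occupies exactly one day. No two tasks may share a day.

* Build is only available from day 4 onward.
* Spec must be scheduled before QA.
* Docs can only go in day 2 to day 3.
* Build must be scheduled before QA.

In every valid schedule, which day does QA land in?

day 5

Precedence pushes QA to at least day 5.
So QA is pinned to day 5.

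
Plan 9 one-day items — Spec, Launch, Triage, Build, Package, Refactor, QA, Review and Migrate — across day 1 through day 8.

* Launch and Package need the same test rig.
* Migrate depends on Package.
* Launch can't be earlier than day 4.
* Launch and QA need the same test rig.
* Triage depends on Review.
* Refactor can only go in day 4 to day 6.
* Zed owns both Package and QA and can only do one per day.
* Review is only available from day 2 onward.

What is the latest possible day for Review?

day 7

Review is available from day 2; downstream work caps Review at day 7.
Review at day 7 is achievable: Migrate=day 2, Build=day 1, Triage=day 8, Spec=day 1, Review=day 7, Refactor=day 4, Launch=day 4, Package=day 1, QA=day 2.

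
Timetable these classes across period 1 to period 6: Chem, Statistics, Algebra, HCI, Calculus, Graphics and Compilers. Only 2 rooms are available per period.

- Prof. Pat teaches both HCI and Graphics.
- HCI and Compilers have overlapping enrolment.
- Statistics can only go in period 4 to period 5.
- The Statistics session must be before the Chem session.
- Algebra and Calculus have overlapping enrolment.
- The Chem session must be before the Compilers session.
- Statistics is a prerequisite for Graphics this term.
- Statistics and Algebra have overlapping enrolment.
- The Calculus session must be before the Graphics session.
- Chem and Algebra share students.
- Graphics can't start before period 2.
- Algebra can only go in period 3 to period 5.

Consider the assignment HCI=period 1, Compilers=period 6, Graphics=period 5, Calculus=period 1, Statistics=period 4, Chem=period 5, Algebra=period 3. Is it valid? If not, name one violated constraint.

Algebra can only go in period 3 to period 5 — holds.
Statistics can only go in period 4 to period 5 — holds.
Graphics can't start before period 2 — holds.
The Statistics session must be before the Chem session — holds.
Chem and Algebra share students — holds.
Prof. Pat teaches both HCI and Graphics — holds.
The Calculus session must be before the Graphics session — holds.
The Chem session must be before the Compilers session — holds.
Statistics and Algebra have overlapping enrolment — holds.
Algebra and Calculus have overlapping enrolment — holds.
Only 2 rooms are available per period — holds.
HCI and Compilers have overlapping enrolment — holds.
Statistics is a prerequisite for Graphics this term — holds.

Yes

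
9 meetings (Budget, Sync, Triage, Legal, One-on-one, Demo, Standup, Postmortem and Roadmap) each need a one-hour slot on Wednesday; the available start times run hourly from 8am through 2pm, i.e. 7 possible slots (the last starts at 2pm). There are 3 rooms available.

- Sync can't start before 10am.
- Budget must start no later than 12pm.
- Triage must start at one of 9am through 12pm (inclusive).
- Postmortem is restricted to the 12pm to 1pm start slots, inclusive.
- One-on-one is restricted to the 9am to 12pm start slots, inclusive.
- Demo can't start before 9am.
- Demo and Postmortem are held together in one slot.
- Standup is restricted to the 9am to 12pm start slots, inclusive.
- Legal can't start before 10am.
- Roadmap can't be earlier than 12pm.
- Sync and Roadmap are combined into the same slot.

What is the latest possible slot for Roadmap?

Roadmap is available from 12pm.
Roadmap at 2pm is achievable: Triage in 9am, Postmortem in 12pm, Standup in 9am, Budget in 8am, One-on-one in 9am, Legal in 10am, Sync in 2pm, Demo in 12pm, Roadmap in 2pm.

2pm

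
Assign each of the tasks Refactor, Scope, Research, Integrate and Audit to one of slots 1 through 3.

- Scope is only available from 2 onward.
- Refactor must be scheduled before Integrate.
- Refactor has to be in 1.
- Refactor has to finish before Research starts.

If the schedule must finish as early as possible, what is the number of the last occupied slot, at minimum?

slot 2

The precedence chain requires at least 2 distinct slots.
2 works (last occupied slot: 2): for example Integrate -> 2, Scope -> 2, Audit -> 1, Research -> 2, Refactor -> 1.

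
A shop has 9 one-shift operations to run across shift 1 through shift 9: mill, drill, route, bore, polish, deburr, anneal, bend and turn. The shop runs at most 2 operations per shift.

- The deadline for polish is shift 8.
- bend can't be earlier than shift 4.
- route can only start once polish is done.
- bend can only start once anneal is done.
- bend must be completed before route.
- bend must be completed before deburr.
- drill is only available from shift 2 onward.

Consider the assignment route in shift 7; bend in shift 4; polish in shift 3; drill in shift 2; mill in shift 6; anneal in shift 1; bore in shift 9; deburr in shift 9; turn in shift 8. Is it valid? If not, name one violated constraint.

Yes, all constraints hold

bend must be completed before route — holds.
route can only start once polish is done — holds.
bend must be completed before deburr — holds.
The shop runs at most 2 operations per shift — holds.
bend can't be earlier than shift 4 — holds.
drill is only available from shift 2 onward — holds.
bend can only start once anneal is done — holds.
The deadline for polish is shift 8 — holds.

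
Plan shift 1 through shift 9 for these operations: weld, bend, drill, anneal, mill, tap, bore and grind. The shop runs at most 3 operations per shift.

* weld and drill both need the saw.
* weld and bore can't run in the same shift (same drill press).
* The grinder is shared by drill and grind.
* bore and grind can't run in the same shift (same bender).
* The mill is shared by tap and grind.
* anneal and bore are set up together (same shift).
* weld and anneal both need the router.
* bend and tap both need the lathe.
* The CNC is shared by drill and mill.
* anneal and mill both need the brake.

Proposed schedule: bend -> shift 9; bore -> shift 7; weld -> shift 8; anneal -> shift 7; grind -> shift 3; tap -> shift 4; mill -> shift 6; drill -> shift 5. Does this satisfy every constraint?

Yes, all constraints hold

anneal and mill both need the brake — holds.
weld and bore can't run in the same shift (same drill press) — holds.
weld and anneal both need the router — holds.
bend and tap both need the lathe — holds.
The CNC is shared by drill and mill — holds.
weld and drill both need the saw — holds.
anneal and bore are set up together (same shift) — holds.
The shop runs at most 3 operations per shift — holds.
The grinder is shared by drill and grind — holds.
bore and grind can't run in the same shift (same bender) — holds.
The mill is shared by tap and grind — holds.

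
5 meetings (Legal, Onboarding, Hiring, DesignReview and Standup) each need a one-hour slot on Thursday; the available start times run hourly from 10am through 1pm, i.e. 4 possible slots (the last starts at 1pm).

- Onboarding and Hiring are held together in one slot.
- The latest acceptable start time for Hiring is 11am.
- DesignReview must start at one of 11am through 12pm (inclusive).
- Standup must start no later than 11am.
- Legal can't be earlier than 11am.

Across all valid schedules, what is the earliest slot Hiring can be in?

10am

Hiring's own window allows nothing later than 11am.
Hiring at 10am is achievable: Hiring=10am; Onboarding=10am; Standup=10am; Legal=11am; DesignReview=11am.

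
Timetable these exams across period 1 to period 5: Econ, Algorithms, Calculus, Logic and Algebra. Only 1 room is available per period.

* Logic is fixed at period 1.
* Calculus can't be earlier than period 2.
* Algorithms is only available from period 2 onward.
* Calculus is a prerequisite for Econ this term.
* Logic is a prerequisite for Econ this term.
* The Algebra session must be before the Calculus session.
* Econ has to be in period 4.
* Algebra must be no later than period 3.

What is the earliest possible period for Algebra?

period 2

Algebra's own window allows nothing later than period 3; downstream work caps Algebra at period 2.
Algebra at period 2 is achievable: Logic -> period 1; Econ -> period 4; Algorithms -> period 5; Calculus -> period 3; Algebra -> period 2.
Nothing earlier works — the capacity limit rule out every period before period 2.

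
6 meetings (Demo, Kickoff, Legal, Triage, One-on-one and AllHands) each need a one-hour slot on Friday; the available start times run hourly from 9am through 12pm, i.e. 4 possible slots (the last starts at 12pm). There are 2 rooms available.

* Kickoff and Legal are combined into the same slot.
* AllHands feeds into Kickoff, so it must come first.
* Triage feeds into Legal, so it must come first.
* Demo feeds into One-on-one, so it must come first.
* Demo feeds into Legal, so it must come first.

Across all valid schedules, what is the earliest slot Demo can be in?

9am

Downstream work caps Demo at 11am.
Demo at 9am is achievable: One-on-one=10am; Legal=11am; Triage=9am; AllHands=10am; Kickoff=11am; Demo=9am.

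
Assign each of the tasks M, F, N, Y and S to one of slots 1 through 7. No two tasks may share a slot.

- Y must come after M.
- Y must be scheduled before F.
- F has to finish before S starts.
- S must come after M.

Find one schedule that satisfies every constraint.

F -> 3; M -> 1; S -> 4; N -> 5; Y -> 2

Checking: F(3) before S(4); M(1) before Y(2); Y(2) before F(3); M(1) before S(4); max 1 per slot (cap 1).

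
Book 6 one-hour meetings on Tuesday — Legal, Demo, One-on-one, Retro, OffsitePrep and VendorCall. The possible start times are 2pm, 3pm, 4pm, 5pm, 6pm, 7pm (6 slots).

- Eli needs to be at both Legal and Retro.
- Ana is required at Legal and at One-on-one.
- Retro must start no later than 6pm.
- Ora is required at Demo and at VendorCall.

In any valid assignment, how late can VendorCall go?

7pm

VendorCall at 7pm is achievable: Retro=2pm, VendorCall=7pm, Legal=3pm, Demo=2pm, One-on-one=2pm, OffsitePrep=2pm.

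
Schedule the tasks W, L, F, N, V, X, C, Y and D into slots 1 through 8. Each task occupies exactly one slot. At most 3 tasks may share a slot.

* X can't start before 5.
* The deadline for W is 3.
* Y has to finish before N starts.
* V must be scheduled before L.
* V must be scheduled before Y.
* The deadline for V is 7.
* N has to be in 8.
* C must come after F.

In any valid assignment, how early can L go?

Precedence pushes L to at least 2.
L at 2 is achievable: C in 2; D in 3; F in 1; N in 8; V in 1; L in 2; X in 5; Y in 2; W in 1.

2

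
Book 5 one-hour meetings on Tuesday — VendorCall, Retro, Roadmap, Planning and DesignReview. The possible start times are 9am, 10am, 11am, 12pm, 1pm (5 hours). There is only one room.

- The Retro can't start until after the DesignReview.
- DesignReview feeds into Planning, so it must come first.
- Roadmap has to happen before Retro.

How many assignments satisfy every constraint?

Splitting on VendorCall: it can be 9am (5), 10am (5), 11am (5), 12pm (5), 1pm (5). Listing each branch's schedules as (Retro, Roadmap, Planning, DesignReview):
VendorCall=9am: (12pm,10am,1pm,11am) (12pm,11am,1pm,10am) (1pm,10am,12pm,11am) (1pm,11am,12pm,10am) (1pm,12pm,11am,10am) — 5.
VendorCall=10am: (12pm,9am,1pm,11am) (12pm,11am,1pm,9am) (1pm,9am,12pm,11am) (1pm,11am,12pm,9am) (1pm,12pm,11am,9am) — 5.
VendorCall=11am: (12pm,9am,1pm,10am) (12pm,10am,1pm,9am) (1pm,9am,12pm,10am) (1pm,10am,12pm,9am) (1pm,12pm,10am,9am) — 5.
VendorCall=12pm: (11am,9am,1pm,10am) (11am,10am,1pm,9am) (1pm,9am,11am,10am) (1pm,10am,11am,9am) (1pm,11am,10am,9am) — 5.
VendorCall=1pm: (11am,9am,12pm,10am) (11am,10am,12pm,9am) (12pm,9am,11am,10am) (12pm,10am,11am,9am) (12pm,11am,10am,9am) — 5.
Summing: 5 + 5 + 5 + 5 + 5 = 25.

25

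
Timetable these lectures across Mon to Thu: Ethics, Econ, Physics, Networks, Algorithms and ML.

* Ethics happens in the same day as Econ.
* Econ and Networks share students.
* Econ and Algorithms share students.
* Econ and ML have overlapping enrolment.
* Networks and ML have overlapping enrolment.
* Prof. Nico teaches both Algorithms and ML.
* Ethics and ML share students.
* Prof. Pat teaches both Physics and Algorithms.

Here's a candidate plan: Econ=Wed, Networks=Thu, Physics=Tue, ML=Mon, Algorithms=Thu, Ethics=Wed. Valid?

Econ and ML have overlapping enrolment — holds.
Networks and ML have overlapping enrolment — holds.
Econ and Algorithms share students — holds.
Econ and Networks share students — holds.
Ethics happens in the same day as Econ — holds.
Ethics and ML share students — holds.
Prof. Nico teaches both Algorithms and ML — holds.
Prof. Pat teaches both Physics and Algorithms — holds.

Yes, all constraints hold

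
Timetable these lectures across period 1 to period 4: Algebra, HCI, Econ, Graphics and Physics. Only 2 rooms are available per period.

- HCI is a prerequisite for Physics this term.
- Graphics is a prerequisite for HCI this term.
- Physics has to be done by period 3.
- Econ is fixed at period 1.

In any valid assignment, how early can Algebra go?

Algebra at period 2 is achievable: Algebra=period 2, Econ=period 1, Physics=period 3, HCI=period 2, Graphics=period 1.
Nothing earlier works — the capacity limit rule out every period before period 2.

period 2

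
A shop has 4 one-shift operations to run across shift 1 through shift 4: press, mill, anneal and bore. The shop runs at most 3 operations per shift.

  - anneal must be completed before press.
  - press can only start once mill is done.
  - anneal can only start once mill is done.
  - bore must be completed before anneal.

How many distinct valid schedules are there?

Splitting on press: it can be shift 3 (1), shift 4 (5). Listing each branch's schedules as (mill, anneal, bore) by shift number:
press=shift 3: (1,2,1) — 1.
press=shift 4: (1,2,1) (1,3,1) (1,3,2) (2,3,1) (2,3,2) — 5.
Summing: 1 + 5 = 6.

6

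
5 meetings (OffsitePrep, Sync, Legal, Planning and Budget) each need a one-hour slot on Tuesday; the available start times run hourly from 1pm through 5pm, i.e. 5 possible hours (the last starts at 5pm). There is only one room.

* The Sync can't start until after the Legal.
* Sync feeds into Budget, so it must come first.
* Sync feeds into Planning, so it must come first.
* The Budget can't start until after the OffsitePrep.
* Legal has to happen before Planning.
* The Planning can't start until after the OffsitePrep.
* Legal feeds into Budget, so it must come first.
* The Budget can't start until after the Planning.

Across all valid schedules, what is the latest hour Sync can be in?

Precedence pushes Sync to at least 2pm; downstream work caps Sync at 3pm.
Sync at 3pm is achievable: Budget -> 5pm, Sync -> 3pm, Legal -> 1pm, Planning -> 4pm, OffsitePrep -> 2pm.

3pm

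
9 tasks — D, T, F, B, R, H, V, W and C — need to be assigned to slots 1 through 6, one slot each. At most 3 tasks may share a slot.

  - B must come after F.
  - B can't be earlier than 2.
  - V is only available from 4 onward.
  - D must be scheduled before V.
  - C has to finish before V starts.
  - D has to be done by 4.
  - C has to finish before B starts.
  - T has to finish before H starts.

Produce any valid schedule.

B in 2; H in 3; F in 1; V in 4; W in 3; R in 2; D in 1; C in 1; T in 2

Checking: C(1) before B(2); T(2) before H(3); F(1) before B(2); D(1) before V(4); C(1) before V(4); B=2 in [2,6]; V=4 in [4,6]; D=1 in [1,4]; max 3 per slot (cap 3).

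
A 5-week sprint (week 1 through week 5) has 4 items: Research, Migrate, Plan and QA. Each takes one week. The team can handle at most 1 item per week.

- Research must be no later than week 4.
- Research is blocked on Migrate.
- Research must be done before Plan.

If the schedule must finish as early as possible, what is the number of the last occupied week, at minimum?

The precedence chain requires at least 3 distinct weeks.
With at most 1 per week and 4 work items, at least 4 weeks are needed.
4 works (last occupied week: week 4): for example Research=week 2; Plan=week 3; Migrate=week 1; QA=week 4.

4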